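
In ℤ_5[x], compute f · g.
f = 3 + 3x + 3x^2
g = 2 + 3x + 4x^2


Expand and collect like terms; reduce coefficients mod 5:
x^0: 3·2 = 6 ≡ 1 (mod 5)
x^1: 3·3 + 3·2 = 15 ≡ 0 (mod 5)
x^2: 3·4 + 3·3 + 3·2 = 27 ≡ 2 (mod 5)
x^3: 3·4 + 3·3 = 21 ≡ 1 (mod 5)
x^4: 3·4 = 12 ≡ 2 (mod 5)
Result: 1 + 2x^2 + x^3 + 2x^4

f · g = 1 + 2x^2 + x^3 + 2x^4


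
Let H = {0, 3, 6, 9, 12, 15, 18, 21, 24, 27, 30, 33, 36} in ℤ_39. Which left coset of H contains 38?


38 + H = {38 + h (mod 39) : h ∈ H}
38+0=38, 38+3=2, 38+6=5, 38+9=8, 38+12=11, 38+15=14, 38+18=17, 38+21=20, 38+24=23, 38+27=26, 38+30=29, 38+33=32, 38+36=35
38 + H = {2, 5, 8, 11, 14, 17, 20, 23, 26, 29, 32, 35, 38} = 2 + H

38 + H = {2, 5, 8, 11, 14, 17, 20, 23, 26, 29, 32, 35, 38}


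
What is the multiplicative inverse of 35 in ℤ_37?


Use the extended Euclidean algorithm to write 1 = 35·s + 37·t; then s mod 37 is the inverse.
Euclidean algorithm:
  35 = 0·37 + 35
  37 = 1·35 + 2
  35 = 17·2 + 1
  2 = 2·1 + 0
gcd(35,37) = 1
Back-substitution gives: 35·(18) + 37·(-17) = 1
So 35⁻¹ ≡ 18 ≡ 18 (mod 37)
Check: 35 × 18 = 630 ≡ 1 (mod 37) ✓

35⁻¹ ≡ 18 (mod 37)


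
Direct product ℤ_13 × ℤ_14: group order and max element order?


|ℤ_13 × ℤ_14| = 13 × 14 = 182
Max element order = lcm(13,14) = 182
Cyclic? Yes (gcd=1)

|ℤ_13×ℤ_14| = 182, max element order = 182


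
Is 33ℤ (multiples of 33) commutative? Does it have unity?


33ℤ is a commutative ring under +,× but has no multiplicative identity (1 ∉ 33ℤ); it has no zero divisors, but without unity it is not an integral domain
Commutative: Yes
Integral domain: No
Has unity: No

33ℤ (multiples of 33): Commutative=Yes, Unity=No


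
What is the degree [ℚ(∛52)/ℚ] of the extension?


∛52 has minimal polynomial x³ - 52 (irreducible over ℚ since 52 is not a perfect cube)

[ℚ(∛52)/ℚ] = 3


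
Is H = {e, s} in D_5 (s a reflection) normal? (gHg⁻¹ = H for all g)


H = {e, s} in D_5 (s a reflection)
r·s·r⁻¹ = sr⁻² ≠ s for n ≥ 3, so {e, s} is not closed under conjugation

No, not a normal subgroup


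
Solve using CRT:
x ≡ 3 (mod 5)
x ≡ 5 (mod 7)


m₁ = 5, m₂ = 7, gcd = 1, so CRT applies. M = m₁·m₂ = 35
Let M₁ = M/m₁ = 7, M₂ = M/m₂ = 5
Find y₁ ≡ M₁⁻¹ (mod m₁): 7⁻¹ ≡ 3 (mod 5)
Find y₂ ≡ M₂⁻¹ (mod m₂): 5⁻¹ ≡ 3 (mod 7)
x = a₁·M₁·y₁ + a₂·M₂·y₂ = 3·7·3 + 5·5·3 = 138
Reduce mod 35: x ≡ 33
Check: 33 mod 5 = 3 ✓, 33 mod 7 = 5 ✓

x ≡ 33 (mod 35)


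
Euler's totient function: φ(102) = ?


Factor n: 102 = 2 × 3 × 17
φ(n) = n · ∏(1 - 1/p) over distinct primes p | n
φ(102) = 102 · (1 - 1/2) · (1 - 1/3) · (1 - 1/17) = 32

φ(102) = 32


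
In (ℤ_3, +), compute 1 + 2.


Operation: addition mod 3
1 + 2 = (a + b) mod 3 with a = 1, b = 2

1 + 2 = 0


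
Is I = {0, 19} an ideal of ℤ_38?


Check ideal conditions for I = {0, 19} in ℤ_38:
(1) I is an additive subgroup? Yes
(2) For r ∈ ℤ_38 and a ∈ I: r·a ∈ I? Yes

Yes, I is an ideal of ℤ_38


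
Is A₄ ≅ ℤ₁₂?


Comparing A₄ and ℤ₁₂:
A₄ is non-abelian, ℤ₁₂ is abelian

No, A₄ ≇ ℤ₁₂


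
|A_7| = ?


|A_n| = n!/2 (even permutations)
|A_7| = 7!/2 = 5040/2 = 2520

|A_7| = 2520


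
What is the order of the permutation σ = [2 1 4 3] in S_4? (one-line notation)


Cycle decomposition: (1 2) (3 4)
Cycle lengths: 2, 2
Order = lcm(2, 2) = 2

ord(σ) = 2


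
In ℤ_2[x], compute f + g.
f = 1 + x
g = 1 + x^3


Add coefficients mod 2:
x^0: 1 + 1 = 0 (mod 2)
x^1: 1 + 0 = 1 (mod 2)
x^2: 0 + 0 = 0 (mod 2)
x^3: 0 + 1 = 1 (mod 2)
Result: x + x^3

f + g = x + x^3


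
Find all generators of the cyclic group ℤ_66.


g generates ℤ_n iff gcd(g,n) = 1
Prime factors of 66: 2, 3, 11
Generators are g ∈ {1,...,65} not divisible by any of these primes.
Generators: {1, 5, 7, 13, 17, 19, 23, 25, 29, 31, 35, 37, 41, 43, 47, 49, 53, 59, 61, 65}
Number of generators = φ(66) = 20

Generators of ℤ_66 = {1, 5, 7, 13, 17, 19, 23, 25, 29, 31, 35, 37, 41, 43, 47, 49, 53, 59, 61, 65}


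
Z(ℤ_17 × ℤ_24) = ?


Z(G) = {g ∈ G | gx = xg for all x ∈ G}
Direct product of abelian groups is abelian, so Z(G) = G

Z(ℤ_17 × ℤ_24) = ℤ_17 × ℤ_24


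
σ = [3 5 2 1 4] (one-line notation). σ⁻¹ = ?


To find σ⁻¹, swap domain and range:
σ(1) = 3 → σ⁻¹(3) = 1
σ(2) = 5 → σ⁻¹(5) = 2
σ(3) = 2 → σ⁻¹(2) = 3
σ(4) = 1 → σ⁻¹(1) = 4
σ(5) = 4 → σ⁻¹(4) = 5

σ⁻¹ = [4 3 1 5 2]


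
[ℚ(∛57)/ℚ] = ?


∛57 has minimal polynomial x³ - 57 (irreducible over ℚ since 57 is not a perfect cube)

[ℚ(∛57)/ℚ] = 3


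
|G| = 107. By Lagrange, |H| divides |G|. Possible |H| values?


Lagrange's theorem: |H| divides |G|
|G| = 107
Divisors of 107: 1, 107

Possible subgroup orders: {1, 107}


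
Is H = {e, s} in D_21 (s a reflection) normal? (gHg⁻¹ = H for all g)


H = {e, s} in D_21 (s a reflection)
r·s·r⁻¹ = sr⁻² ≠ s for n ≥ 3, so {e, s} is not closed under conjugation

No, not a normal subgroup


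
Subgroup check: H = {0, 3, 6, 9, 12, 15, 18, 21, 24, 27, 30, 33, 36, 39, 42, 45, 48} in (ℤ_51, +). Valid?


Subgroup test for H = {0, 3, 6, 9, 12, 15, 18, 21, 24, 27, 30, 33, 36, 39, 42, 45, 48} in (ℤ_51, +):
(1) 0 ∈ H? Yes
(2) Closure: for all a,b ∈ H, (a+b) mod 51 ∈ H? Yes
(3) Inverses: for all a ∈ H, -a mod 51 ∈ H? Yes

Yes, H is a subgroup of ℤ_51


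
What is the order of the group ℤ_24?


ℤ_n has n elements.

|ℤ_24| = 24


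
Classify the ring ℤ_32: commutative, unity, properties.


ℤ_32 is a commutative ring with unity 1; 32 = 2×16 is composite, so 2·16 ≡ 0 gives zero divisors (not an integral domain)
Commutative: Yes
Integral domain: No
Has unity: Yes

ℤ_32: Commutative=Yes, Unity=Yes


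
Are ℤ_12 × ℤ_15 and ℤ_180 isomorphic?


Comparing ℤ_12 × ℤ_15 and ℤ_180:
gcd(12,15) = 3 ≠ 1. Max element order in ℤ_12×ℤ_15 is lcm(12,15) = 60 < 180, so it has no element of order 180

No, ℤ_12 × ℤ_15 ≇ ℤ_180


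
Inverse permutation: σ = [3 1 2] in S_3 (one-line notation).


To find σ⁻¹, swap domain and range:
σ(1) = 3 → σ⁻¹(3) = 1
σ(2) = 1 → σ⁻¹(1) = 2
σ(3) = 2 → σ⁻¹(2) = 3

σ⁻¹ = [2 3 1]


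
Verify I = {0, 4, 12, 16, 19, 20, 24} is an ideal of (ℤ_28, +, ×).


Check ideal conditions for I = {0, 4, 12, 16, 19, 20, 24} in ℤ_28:
(1) I is an additive subgroup? No
(2) For r ∈ ℤ_28 and a ∈ I: r·a ∈ I? No  [counterexample: r=2, a=4, r·a mod 28 = 8 ∉ I]

No, I is not an ideal of ℤ_28


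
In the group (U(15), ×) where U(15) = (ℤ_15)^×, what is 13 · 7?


Operation: multiplication mod 15
13 · 7 = (a × b) mod 15 with a = 13, b = 7

13 · 7 = 1


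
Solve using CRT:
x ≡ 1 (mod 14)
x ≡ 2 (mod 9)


m₁ = 14, m₂ = 9, gcd = 1, so CRT applies. M = m₁·m₂ = 126
Let M₁ = M/m₁ = 9, M₂ = M/m₂ = 14
Find y₁ ≡ M₁⁻¹ (mod m₁): 9⁻¹ ≡ 11 (mod 14)
Find y₂ ≡ M₂⁻¹ (mod m₂): 14⁻¹ ≡ 2 (mod 9)
x = a₁·M₁·y₁ + a₂·M₂·y₂ = 1·9·11 + 2·14·2 = 155
Reduce mod 126: x ≡ 29
Check: 29 mod 14 = 1 ✓, 29 mod 9 = 2 ✓

x ≡ 29 (mod 126)


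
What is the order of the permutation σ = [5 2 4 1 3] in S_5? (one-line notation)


Cycle decomposition: (1 5 3 4)
Cycle lengths: 4
Order = lcm(4) = 4

ord(σ) = 4


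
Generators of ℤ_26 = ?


g generates ℤ_n iff gcd(g,n) = 1
Prime factors of 26: 2, 13
Generators are g ∈ {1,...,25} not divisible by any of these primes.
Generators: {1, 3, 5, 7, 9, 11, 15, 17, 19, 21, 23, 25}
Number of generators = φ(26) = 12

Generators of ℤ_26 = {1, 3, 5, 7, 9, 11, 15, 17, 19, 21, 23, 25}


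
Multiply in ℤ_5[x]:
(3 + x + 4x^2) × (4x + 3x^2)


Expand and collect like terms; reduce coefficients mod 5:
x^0: 3·0 = 0 ≡ 0 (mod 5)
x^1: 3·4 + 1·0 = 12 ≡ 2 (mod 5)
x^2: 3·3 + 1·4 + 4·0 = 13 ≡ 3 (mod 5)
x^3: 1·3 + 4·4 = 19 ≡ 4 (mod 5)
x^4: 4·3 = 12 ≡ 2 (mod 5)
Result: 2x + 3x^2 + 4x^3 + 2x^4

f · g = 2x + 3x^2 + 4x^3 + 2x^4


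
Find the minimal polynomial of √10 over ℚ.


√10 satisfies x² - 10 = 0, irreducible over ℚ since 10 is squarefree

Minimal polynomial: x² - 10


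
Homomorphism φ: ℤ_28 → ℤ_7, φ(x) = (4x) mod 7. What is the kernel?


Kernel = preimage of identity
ker(φ) = {x ∈ ℤ_28 : 4x ≡ 0 (mod 7)}. Since 7 | 28, φ is well-defined. The kernel is the cyclic subgroup ⟨7⟩ of ℤ_28 (order 4), i.e. {0, 7, 14, 21}

ker(φ) = {0, 7, 14, 21}


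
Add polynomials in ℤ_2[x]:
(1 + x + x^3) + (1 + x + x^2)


Add coefficients mod 2:
x^0: 1 + 1 = 0 (mod 2)
x^1: 1 + 1 = 0 (mod 2)
x^2: 0 + 1 = 1 (mod 2)
x^3: 1 + 0 = 1 (mod 2)
Result: x^2 + x^3

f + g = x^2 + x^3


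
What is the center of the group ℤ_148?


Z(G) = {g ∈ G | gx = xg for all x ∈ G}
ℤ_148 is abelian, so Z(G) = G

Z(ℤ_148) = ℤ_148


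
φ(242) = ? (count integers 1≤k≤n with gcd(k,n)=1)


Factor n: 242 = 2 × 11^2
φ(n) = n · ∏(1 - 1/p) over distinct primes p | n
φ(242) = 242 · (1 - 1/2) · (1 - 1/11) = 110

φ(242) = 110


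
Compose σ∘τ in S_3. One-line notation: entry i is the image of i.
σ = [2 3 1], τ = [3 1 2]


σ∘τ: apply τ first, then σ
1 →τ 3 →σ 1
2 →τ 1 →σ 2
3 →τ 2 →σ 3

σ∘τ = [1 2 3]


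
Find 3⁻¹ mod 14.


Use the extended Euclidean algorithm to write 1 = 3·s + 14·t; then s mod 14 is the inverse.
Euclidean algorithm:
  3 = 0·14 + 3
  14 = 4·3 + 2
  3 = 1·2 + 1
  2 = 2·1 + 0
gcd(3,14) = 1
Back-substitution gives: 3·(5) + 14·(-1) = 1
So 3⁻¹ ≡ 5 ≡ 5 (mod 14)
Check: 3 × 5 = 15 ≡ 1 (mod 14) ✓

3⁻¹ ≡ 5 (mod 14)


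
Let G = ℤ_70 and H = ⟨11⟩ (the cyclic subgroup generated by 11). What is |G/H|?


|⟨11⟩| = n / gcd(11, 70) = 70 / 1 = 70
H is normal (ℤ_70 is abelian).
|G/H| = |G| / |H| = 70 / 70 = 1

|G/H| = 1


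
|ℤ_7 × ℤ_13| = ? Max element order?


|ℤ_7 × ℤ_13| = 7 × 13 = 91
Max element order = lcm(7,13) = 91
Cyclic? Yes (gcd=1)

|ℤ_7×ℤ_13| = 91, max element order = 91


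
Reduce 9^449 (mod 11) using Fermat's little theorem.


Fermat's little theorem: if p is prime and gcd(a,p)=1, then a^(p-1) ≡ 1 (mod p)
p = 11 is prime, gcd(9,11) = 1
Reduce exponent: 449 mod 10 = 9
So 9^449 ≡ 9^9 (mod 11)
9^9 mod 11 = 5

9^449 ≡ 5 (mod 11)


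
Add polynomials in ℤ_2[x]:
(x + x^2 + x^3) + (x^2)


Add coefficients mod 2:
x^0: 0 + 0 = 0 (mod 2)
x^1: 1 + 0 = 1 (mod 2)
x^2: 1 + 1 = 0 (mod 2)
x^3: 1 + 0 = 1 (mod 2)
Result: x + x^3

f + g = x + x^3


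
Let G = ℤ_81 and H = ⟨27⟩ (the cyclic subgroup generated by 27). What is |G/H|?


|⟨27⟩| = n / gcd(27, 81) = 81 / 27 = 3
H is normal (ℤ_81 is abelian).
|G/H| = |G| / |H| = 81 / 3 = 27

|G/H| = 27


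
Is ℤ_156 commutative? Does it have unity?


ℤ_156 is a commutative ring with unity 1; 156 = 2×78 is composite, so 2·78 ≡ 0 gives zero divisors (not an integral domain)
Commutative: Yes
Integral domain: No
Has unity: Yes

ℤ_156: Commutative=Yes, Unity=Yes


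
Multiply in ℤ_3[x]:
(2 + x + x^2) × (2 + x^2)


Expand and collect like terms; reduce coefficients mod 3:
x^0: 2·2 = 4 ≡ 1 (mod 3)
x^1: 2·0 + 1·2 = 2 ≡ 2 (mod 3)
x^2: 2·1 + 1·0 + 1·2 = 4 ≡ 1 (mod 3)
x^3: 1·1 + 1·0 = 1 ≡ 1 (mod 3)
x^4: 1·1 = 1 ≡ 1 (mod 3)
Result: 1 + 2x + x^2 + x^3 + x^4

f · g = 1 + 2x + x^2 + x^3 + x^4


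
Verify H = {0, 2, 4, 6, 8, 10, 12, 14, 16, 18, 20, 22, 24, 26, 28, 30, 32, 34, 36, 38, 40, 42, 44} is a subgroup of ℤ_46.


Subgroup test for H = {0, 2, 4, 6, 8, 10, 12, 14, 16, 18, 20, 22, 24, 26, 28, 30, 32, 34, 36, 38, 40, 42, 44} in (ℤ_46, +):
(1) 0 ∈ H? Yes
(2) Closure: for all a,b ∈ H, (a+b) mod 46 ∈ H? Yes
(3) Inverses: for all a ∈ H, -a mod 46 ∈ H? Yes

Yes, H is a subgroup of ℤ_46


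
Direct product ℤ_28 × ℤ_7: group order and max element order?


|ℤ_28 × ℤ_7| = 28 × 7 = 196
Max element order = lcm(28,7) = 28
Cyclic? No (gcd=7)

|ℤ_28×ℤ_7| = 196, max element order = 28


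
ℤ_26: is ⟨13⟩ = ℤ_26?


g generates ℤ_n iff gcd(g, n) = 1
gcd(13, 26) = 13
Since gcd = 13 ≠ 1, ⟨13⟩ has order 2 < 26, so 13 is not a generator.

No, 13 does not generate ℤ_26


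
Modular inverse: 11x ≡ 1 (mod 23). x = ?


Use the extended Euclidean algorithm to write 1 = 11·s + 23·t; then s mod 23 is the inverse.
Euclidean algorithm:
  11 = 0·23 + 11
  23 = 2·11 + 1
  11 = 11·1 + 0
gcd(11,23) = 1
Back-substitution gives: 11·(-2) + 23·(1) = 1
So 11⁻¹ ≡ -2 ≡ 21 (mod 23)
Check: 11 × 21 = 231 ≡ 1 (mod 23) ✓

11⁻¹ ≡ 21 (mod 23)


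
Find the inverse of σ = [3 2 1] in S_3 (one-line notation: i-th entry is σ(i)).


To find σ⁻¹, swap domain and range:
σ(1) = 3 → σ⁻¹(3) = 1
σ(2) = 2 → σ⁻¹(2) = 2
σ(3) = 1 → σ⁻¹(1) = 3

σ⁻¹ = [3 2 1]


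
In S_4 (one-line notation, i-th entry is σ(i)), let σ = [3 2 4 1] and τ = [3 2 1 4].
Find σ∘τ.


σ∘τ: apply τ first, then σ
1 →τ 3 →σ 4
2 →τ 2 →σ 2
3 →τ 1 →σ 3
4 →τ 4 →σ 1

σ∘τ = [4 2 3 1]


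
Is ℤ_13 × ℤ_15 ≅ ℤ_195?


Comparing ℤ_13 × ℤ_15 and ℤ_195:
gcd(13,15) = 1, so ℤ_13 × ℤ_15 ≅ ℤ_195 (CRT)

Yes, ℤ_13 × ℤ_15 ≅ ℤ_195


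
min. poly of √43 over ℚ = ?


√43 satisfies x² - 43 = 0, irreducible over ℚ since 43 is squarefree

Minimal polynomial: x² - 43


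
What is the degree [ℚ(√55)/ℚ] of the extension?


√55 has minimal polynomial x² - 55 (irreducible over ℚ since 55 is squarefree)

[ℚ(√55)/ℚ] = 2


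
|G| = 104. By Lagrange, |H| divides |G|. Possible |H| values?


Lagrange's theorem: |H| divides |G|
|G| = 104
Divisors of 104: 1, 2, 4, 8, 13, 26, 52, 104

Possible subgroup orders: {1, 2, 4, 8, 13, 26, 52, 104}


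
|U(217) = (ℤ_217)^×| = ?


U(n) is the group of units mod n; |U(n)| = φ(n)
|U(217)| = φ(217) = 180

|U(217) = (ℤ_217)^×| = 180


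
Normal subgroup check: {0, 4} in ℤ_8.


H = {0, 4} in ℤ_8
ℤ_8 is abelian; every subgroup of an abelian group is normal

Yes, normal subgroup


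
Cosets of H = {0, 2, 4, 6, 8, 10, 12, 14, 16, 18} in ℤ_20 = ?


H = {0, 2, 4, 6, 8, 10, 12, 14, 16, 18}, |H| = 10
Number of cosets = |G|/|H| = 20/10 = 2
0 + H = {0, 2, 4, 6, 8, 10, 12, 14, 16, 18}
1 + H = {1, 3, 5, 7, 9, 11, 13, 15, 17, 19}

Cosets: 0+H={0,2,4,6,8,10,12,14,16,18}; 1+H={1,3,5,7,9,11,13,15,17,19}


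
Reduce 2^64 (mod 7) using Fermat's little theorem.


Fermat's little theorem: if p is prime and gcd(a,p)=1, then a^(p-1) ≡ 1 (mod p)
p = 7 is prime, gcd(2,7) = 1
Reduce exponent: 64 mod 6 = 4
So 2^64 ≡ 2^4 (mod 7)
2^4 mod 7 = 2

2^64 ≡ 2 (mod 7)


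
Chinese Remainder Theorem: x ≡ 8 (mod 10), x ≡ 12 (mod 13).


m₁ = 10, m₂ = 13, gcd = 1, so CRT applies. M = m₁·m₂ = 130
Let M₁ = M/m₁ = 13, M₂ = M/m₂ = 10
Find y₁ ≡ M₁⁻¹ (mod m₁): 13⁻¹ ≡ 7 (mod 10)
Find y₂ ≡ M₂⁻¹ (mod m₂): 10⁻¹ ≡ 4 (mod 13)
x = a₁·M₁·y₁ + a₂·M₂·y₂ = 8·13·7 + 12·10·4 = 1208
Reduce mod 130: x ≡ 38
Check: 38 mod 10 = 8 ✓, 38 mod 13 = 12 ✓

x ≡ 38 (mod 130)


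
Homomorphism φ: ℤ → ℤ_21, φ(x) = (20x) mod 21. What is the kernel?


Kernel = preimage of identity
ker(φ) = {x ∈ ℤ : 20x ≡ 0 (mod 21)}. gcd(20,21) = 1, so 20x ≡ 0 (mod 21) ⟺ x ≡ 0 (mod 21/1 = 21). Hence ker(φ) = 21ℤ

ker(φ) = 21ℤ


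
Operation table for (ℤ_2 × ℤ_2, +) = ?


Elements: {(0,0), (0,1), (1,0), (1,1)}
Operation: componentwise addition mod (2, 2)
Entry (a, b) = ((a₁+b₁) mod 2, (a₂+b₂) mod 2)

Cayley table:
      | (0,0) | (0,1) | (1,0) | (1,1)
(0,0) | (0,0) | (0,1) | (1,0) | (1,1)
(0,1) | (0,1) | (0,0) | (1,1) | (1,0)
(1,0) | (1,0) | (1,1) | (0,0) | (0,1)
(1,1) | (1,1) | (1,0) | (0,1) | (0,0)


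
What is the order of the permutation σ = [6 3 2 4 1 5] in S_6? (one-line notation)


Cycle decomposition: (1 6 5) (2 3)
Cycle lengths: 3, 2
Order = lcm(3, 2) = 6

ord(σ) = 6


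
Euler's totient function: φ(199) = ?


Factor n: 199 = 199
φ(n) = n · ∏(1 - 1/p) over distinct primes p | n
φ(199) = 199 · (1 - 1/199) = 198

φ(199) = 198


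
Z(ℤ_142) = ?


Z(G) = {g ∈ G | gx = xg for all x ∈ G}
ℤ_142 is abelian, so Z(G) = G

Z(ℤ_142) = ℤ_142


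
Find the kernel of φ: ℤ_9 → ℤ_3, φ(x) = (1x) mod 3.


Kernel = preimage of identity
ker(φ) = {x ∈ ℤ_9 : 1x ≡ 0 (mod 3)}. Since 3 | 9, φ is well-defined. The kernel is the cyclic subgroup ⟨3⟩ of ℤ_9 (order 3), i.e. {0, 3, 6}

ker(φ) = {0, 3, 6}


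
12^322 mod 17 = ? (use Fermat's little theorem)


Fermat's little theorem: if p is prime and gcd(a,p)=1, then a^(p-1) ≡ 1 (mod p)
p = 17 is prime, gcd(12,17) = 1
Reduce exponent: 322 mod 16 = 2
So 12^322 ≡ 12^2 (mod 17)
12^2 mod 17 = 8

12^322 ≡ 8 (mod 17)


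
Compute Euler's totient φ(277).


Factor n: 277 = 277
φ(n) = n · ∏(1 - 1/p) over distinct primes p | n
φ(277) = 277 · (1 - 1/277) = 276

φ(277) = 276


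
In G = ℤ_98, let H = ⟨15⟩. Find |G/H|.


|⟨15⟩| = n / gcd(15, 98) = 98 / 1 = 98
H is normal (ℤ_98 is abelian).
|G/H| = |G| / |H| = 98 / 98 = 1

|G/H| = 1


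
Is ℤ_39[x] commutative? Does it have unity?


ℤ_39 has zero divisors (3·13 ≡ 0), and these lift to constant zero divisors in ℤ_39[x]; so not an integral domain
Commutative: Yes
Integral domain: No
Has unity: Yes

ℤ_39[x]: Commutative=Yes, Unity=Yes


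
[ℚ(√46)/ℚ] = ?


√46 has minimal polynomial x² - 46 (irreducible over ℚ since 46 is squarefree)

[ℚ(√46)/ℚ] = 2


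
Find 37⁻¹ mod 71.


Use the extended Euclidean algorithm to write 1 = 37·s + 71·t; then s mod 71 is the inverse.
Euclidean algorithm:
  37 = 0·71 + 37
  71 = 1·37 + 34
  37 = 1·34 + 3
  34 = 11·3 + 1
  3 = 3·1 + 0
gcd(37,71) = 1
Back-substitution gives: 37·(-23) + 71·(12) = 1
So 37⁻¹ ≡ -23 ≡ 48 (mod 71)
Check: 37 × 48 = 1776 ≡ 1 (mod 71) ✓

37⁻¹ ≡ 48 (mod 71)


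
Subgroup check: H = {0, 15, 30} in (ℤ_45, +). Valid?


Subgroup test for H = {0, 15, 30} in (ℤ_45, +):
(1) 0 ∈ H? Yes
(2) Closure: for all a,b ∈ H, (a+b) mod 45 ∈ H? Yes
(3) Inverses: for all a ∈ H, -a mod 45 ∈ H? Yes

Yes, H is a subgroup of ℤ_45


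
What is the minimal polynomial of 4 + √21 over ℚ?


Let α = 4 + √21. Then α - 4 = √21, so (α - 4)² = 21, giving α² - 8α - 5 = 0. Degree 2 and α ∉ ℚ, so this is the minimal polynomial.

Minimal polynomial: x² - 8x - 5


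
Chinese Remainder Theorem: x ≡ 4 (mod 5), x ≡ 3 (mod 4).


m₁ = 5, m₂ = 4, gcd = 1, so CRT applies. M = m₁·m₂ = 20
Let M₁ = M/m₁ = 4, M₂ = M/m₂ = 5
Find y₁ ≡ M₁⁻¹ (mod m₁): 4⁻¹ ≡ 4 (mod 5)
Find y₂ ≡ M₂⁻¹ (mod m₂): 5⁻¹ ≡ 1 (mod 4)
x = a₁·M₁·y₁ + a₂·M₂·y₂ = 4·4·4 + 3·5·1 = 79
Reduce mod 20: x ≡ 19
Check: 19 mod 5 = 4 ✓, 19 mod 4 = 3 ✓

x ≡ 19 (mod 20)


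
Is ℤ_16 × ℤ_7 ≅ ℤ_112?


Comparing ℤ_16 × ℤ_7 and ℤ_112:
gcd(16,7) = 1, so ℤ_16 × ℤ_7 ≅ ℤ_112 (CRT)

Yes, ℤ_16 × ℤ_7 ≅ ℤ_112


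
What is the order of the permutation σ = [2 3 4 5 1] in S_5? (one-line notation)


Cycle decomposition: (1 2 3 4 5)
Cycle lengths: 5
Order = lcm(5) = 5

ord(σ) = 5


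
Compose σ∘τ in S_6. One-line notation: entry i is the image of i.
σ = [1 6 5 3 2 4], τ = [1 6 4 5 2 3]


σ∘τ: apply τ first, then σ
1 →τ 1 →σ 1
2 →τ 6 →σ 4
3 →τ 4 →σ 3
4 →τ 5 →σ 2
5 →τ 2 →σ 6
6 →τ 3 →σ 5

σ∘τ = [1 4 3 2 6 5]


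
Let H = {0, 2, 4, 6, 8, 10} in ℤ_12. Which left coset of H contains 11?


11 + H = {11 + h (mod 12) : h ∈ H}
11+0=11, 11+2=1, 11+4=3, 11+6=5, 11+8=7, 11+10=9
11 + H = {1, 3, 5, 7, 9, 11} = 1 + H

11 + H = {1, 3, 5, 7, 9, 11}


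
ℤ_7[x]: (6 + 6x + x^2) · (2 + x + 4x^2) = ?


Expand and collect like terms; reduce coefficients mod 7:
x^0: 6·2 = 12 ≡ 5 (mod 7)
x^1: 6·1 + 6·2 = 18 ≡ 4 (mod 7)
x^2: 6·4 + 6·1 + 1·2 = 32 ≡ 4 (mod 7)
x^3: 6·4 + 1·1 = 25 ≡ 4 (mod 7)
x^4: 1·4 = 4 ≡ 4 (mod 7)
Result: 5 + 4x + 4x^2 + 4x^3 + 4x^4

f · g = 5 + 4x + 4x^2 + 4x^3 + 4x^4


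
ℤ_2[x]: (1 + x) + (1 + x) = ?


Add coefficients mod 2:
x^0: 1 + 1 = 0 (mod 2)
x^1: 1 + 1 = 0 (mod 2)
Result: 0

f + g = 0


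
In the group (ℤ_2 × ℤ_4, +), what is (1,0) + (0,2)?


Operation: componentwise addition mod (2, 4)
(1,0) + (0,2) = ((a₁+b₁) mod 2, (a₂+b₂) mod 4) with a = (1,0), b = (0,2)

(1,0) + (0,2) = (1,2)


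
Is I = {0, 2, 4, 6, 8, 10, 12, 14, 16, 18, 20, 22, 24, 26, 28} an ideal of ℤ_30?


Check ideal conditions for I = {0, 2, 4, 6, 8, 10, 12, 14, 16, 18, 20, 22, 24, 26, 28} in ℤ_30:
(1) I is an additive subgroup? Yes
(2) For r ∈ ℤ_30 and a ∈ I: r·a ∈ I? Yes

Yes, I is an ideal of ℤ_30


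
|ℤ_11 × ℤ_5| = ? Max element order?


|ℤ_11 × ℤ_5| = 11 × 5 = 55
Max element order = lcm(11,5) = 55
Cyclic? Yes (gcd=1)

|ℤ_11×ℤ_5| = 55, max element order = 55


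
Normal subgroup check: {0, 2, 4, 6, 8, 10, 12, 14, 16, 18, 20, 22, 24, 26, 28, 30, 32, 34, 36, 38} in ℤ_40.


H = {0, 2, 4, 6, 8, 10, 12, 14, 16, 18, 20, 22, 24, 26, 28, 30, 32, 34, 36, 38} in ℤ_40
ℤ_40 is abelian; every subgroup of an abelian group is normal

Yes, normal subgroup


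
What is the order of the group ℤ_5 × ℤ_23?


|A × B| = |A| · |B|
|ℤ_5 × ℤ_23| = 5 × 23 = 115

|ℤ_5 × ℤ_23| = 115


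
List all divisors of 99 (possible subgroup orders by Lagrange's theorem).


Lagrange's theorem: |H| divides |G|
|G| = 99
Divisors of 99: 1, 3, 9, 11, 33, 99

Possible subgroup orders: {1, 3, 9, 11, 33, 99}


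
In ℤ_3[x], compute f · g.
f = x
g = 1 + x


Expand and collect like terms; reduce coefficients mod 3:
x^0: 0·1 = 0 ≡ 0 (mod 3)
x^1: 0·1 + 1·1 = 1 ≡ 1 (mod 3)
x^2: 1·1 = 1 ≡ 1 (mod 3)
Result: x + x^2

f · g = x + x^2


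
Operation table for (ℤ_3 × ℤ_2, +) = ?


Elements: {(0,0), (0,1), (1,0), (1,1), (2,0), (2,1)}
Operation: componentwise addition mod (3, 2)
Entry (a, b) = ((a₁+b₁) mod 3, (a₂+b₂) mod 2)

Cayley table:
      | (0,0) | (0,1) | (1,0) | (1,1) | (2,0) | (2,1)
(0,0) | (0,0) | (0,1) | (1,0) | (1,1) | (2,0) | (2,1)
(0,1) | (0,1) | (0,0) | (1,1) | (1,0) | (2,1) | (2,0)
(1,0) | (1,0) | (1,1) | (2,0) | (2,1) | (0,0) | (0,1)
(1,1) | (1,1) | (1,0) | (2,1) | (2,0) | (0,1) | (0,0)
(2,0) | (2,0) | (2,1) | (0,0) | (0,1) | (1,0) | (1,1)
(2,1) | (2,1) | (2,0) | (0,1) | (0,0) | (1,1) | (1,0)


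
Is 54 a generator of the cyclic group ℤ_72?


g generates ℤ_n iff gcd(g, n) = 1
gcd(54, 72) = 18
Since gcd = 18 ≠ 1, ⟨54⟩ has order 4 < 72, so 54 is not a generator.

No, 54 does not generate ℤ_72


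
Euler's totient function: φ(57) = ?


Factor n: 57 = 3 × 19
φ(n) = n · ∏(1 - 1/p) over distinct primes p | n
φ(57) = 57 · (1 - 1/3) · (1 - 1/19) = 36

φ(57) = 36


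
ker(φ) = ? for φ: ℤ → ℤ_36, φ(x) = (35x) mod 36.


Kernel = preimage of identity
ker(φ) = {x ∈ ℤ : 35x ≡ 0 (mod 36)}. gcd(35,36) = 1, so 35x ≡ 0 (mod 36) ⟺ x ≡ 0 (mod 36/1 = 36). Hence ker(φ) = 36ℤ

ker(φ) = 36ℤ


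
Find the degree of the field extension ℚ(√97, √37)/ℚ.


[ℚ(√97,√37):ℚ] = [ℚ(√97,√37):ℚ(√97)]·[ℚ(√97):ℚ] = 2·2 = 4

[ℚ(√97, √37)/ℚ] = 4


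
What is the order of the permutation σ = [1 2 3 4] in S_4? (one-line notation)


Cycle decomposition: identity (all elements fixed)
Order = 1 (identity has order 1)

ord(σ) = 1


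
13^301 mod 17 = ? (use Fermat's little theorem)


Fermat's little theorem: if p is prime and gcd(a,p)=1, then a^(p-1) ≡ 1 (mod p)
p = 17 is prime, gcd(13,17) = 1
Reduce exponent: 301 mod 16 = 13
So 13^301 ≡ 13^13 (mod 17)
13^13 mod 17 = 13

13^301 ≡ 13 (mod 17)


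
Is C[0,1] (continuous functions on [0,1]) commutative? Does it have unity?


pointwise +,× is commutative with unity (constant 1); but bump functions with disjoint support multiply to 0 — zero divisors, so not an integral domain
Commutative: Yes
Integral domain: No
Has unity: Yes

C[0,1] (continuous functions on [0,1]): Commutative=Yes, Unity=Yes


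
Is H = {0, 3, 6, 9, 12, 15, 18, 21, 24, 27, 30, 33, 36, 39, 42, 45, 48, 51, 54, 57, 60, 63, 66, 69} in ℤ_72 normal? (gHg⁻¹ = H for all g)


H = {0, 3, 6, 9, 12, 15, 18, 21, 24, 27, 30, 33, 36, 39, 42, 45, 48, 51, 54, 57, 60, 63, 66, 69} in ℤ_72
ℤ_72 is abelian; every subgroup of an abelian group is normal

Yes, normal subgroup


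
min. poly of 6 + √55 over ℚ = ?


Let α = 6 + √55. Then α - 6 = √55, so (α - 6)² = 55, giving α² - 12α - 19 = 0. Degree 2 and α ∉ ℚ, so this is the minimal polynomial.

Minimal polynomial: x² - 12x - 19


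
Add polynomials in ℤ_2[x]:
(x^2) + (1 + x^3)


Add coefficients mod 2:
x^0: 0 + 1 = 1 (mod 2)
x^1: 0 + 0 = 0 (mod 2)
x^2: 1 + 0 = 1 (mod 2)
x^3: 0 + 1 = 1 (mod 2)
Result: 1 + x^2 + x^3

f + g = 1 + x^2 + x^3


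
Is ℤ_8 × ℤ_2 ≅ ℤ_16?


Comparing ℤ_8 × ℤ_2 and ℤ_16:
gcd(8,2) = 2 ≠ 1. Max element order in ℤ_8×ℤ_2 is lcm(8,2) = 8 < 16, so it has no element of order 16

No, ℤ_8 × ℤ_2 ≇ ℤ_16


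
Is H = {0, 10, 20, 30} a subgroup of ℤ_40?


Subgroup test for H = {0, 10, 20, 30} in (ℤ_40, +):
(1) 0 ∈ H? Yes
(2) Closure: for all a,b ∈ H, (a+b) mod 40 ∈ H? Yes
(3) Inverses: for all a ∈ H, -a mod 40 ∈ H? Yes

Yes, H is a subgroup of ℤ_40


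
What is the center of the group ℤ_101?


Z(G) = {g ∈ G | gx = xg for all x ∈ G}
ℤ_101 is abelian, so Z(G) = G

Z(ℤ_101) = ℤ_101


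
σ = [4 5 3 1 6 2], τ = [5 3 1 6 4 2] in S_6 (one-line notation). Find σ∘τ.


σ∘τ: apply τ first, then σ
1 →τ 5 →σ 6
2 →τ 3 →σ 3
3 →τ 1 →σ 4
4 →τ 6 →σ 2
5 →τ 4 →σ 1
6 →τ 2 →σ 5

σ∘τ = [6 3 4 2 1 5]


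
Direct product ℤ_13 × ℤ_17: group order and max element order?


|ℤ_13 × ℤ_17| = 13 × 17 = 221
Max element order = lcm(13,17) = 221
Cyclic? Yes (gcd=1)

|ℤ_13×ℤ_17| = 221, max element order = 221


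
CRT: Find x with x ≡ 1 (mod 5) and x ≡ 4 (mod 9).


m₁ = 5, m₂ = 9, gcd = 1, so CRT applies. M = m₁·m₂ = 45
Let M₁ = M/m₁ = 9, M₂ = M/m₂ = 5
Find y₁ ≡ M₁⁻¹ (mod m₁): 9⁻¹ ≡ 4 (mod 5)
Find y₂ ≡ M₂⁻¹ (mod m₂): 5⁻¹ ≡ 2 (mod 9)
x = a₁·M₁·y₁ + a₂·M₂·y₂ = 1·9·4 + 4·5·2 = 76
Reduce mod 45: x ≡ 31
Check: 31 mod 5 = 1 ✓, 31 mod 9 = 4 ✓

x ≡ 31 (mod 45)


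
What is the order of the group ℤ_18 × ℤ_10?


|A × B| = |A| · |B|
|ℤ_18 × ℤ_10| = 18 × 10 = 180

|ℤ_18 × ℤ_10| = 180


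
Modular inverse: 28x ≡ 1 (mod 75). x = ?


Use the extended Euclidean algorithm to write 1 = 28·s + 75·t; then s mod 75 is the inverse.
Euclidean algorithm:
  28 = 0·75 + 28
  75 = 2·28 + 19
  28 = 1·19 + 9
  19 = 2·9 + 1
  9 = 9·1 + 0
gcd(28,75) = 1
Back-substitution gives: 28·(-8) + 75·(3) = 1
So 28⁻¹ ≡ -8 ≡ 67 (mod 75)
Check: 28 × 67 = 1876 ≡ 1 (mod 75) ✓

28⁻¹ ≡ 67 (mod 75)


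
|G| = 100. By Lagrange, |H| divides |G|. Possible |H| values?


Lagrange's theorem: |H| divides |G|
|G| = 100
Divisors of 100: 1, 2, 4, 5, 10, 20, 25, 50, 100

Possible subgroup orders: {1, 2, 4, 5, 10, 20, 25, 50, 100}


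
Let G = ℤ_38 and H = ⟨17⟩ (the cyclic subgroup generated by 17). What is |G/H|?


|⟨17⟩| = n / gcd(17, 38) = 38 / 1 = 38
H is normal (ℤ_38 is abelian).
|G/H| = |G| / |H| = 38 / 38 = 1

|G/H| = 1


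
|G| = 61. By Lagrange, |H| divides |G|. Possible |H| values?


Lagrange's theorem: |H| divides |G|
|G| = 61
Divisors of 61: 1, 61

Possible subgroup orders: {1, 61}


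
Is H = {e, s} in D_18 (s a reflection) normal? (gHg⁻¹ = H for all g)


H = {e, s} in D_18 (s a reflection)
r·s·r⁻¹ = sr⁻² ≠ s for n ≥ 3, so {e, s} is not closed under conjugation

No, not a normal subgroup


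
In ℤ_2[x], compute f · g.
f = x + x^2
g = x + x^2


Expand and collect like terms; reduce coefficients mod 2:
x^0: 0·0 = 0 ≡ 0 (mod 2)
x^1: 0·1 + 1·0 = 0 ≡ 0 (mod 2)
x^2: 0·1 + 1·1 + 1·0 = 1 ≡ 1 (mod 2)
x^3: 1·1 + 1·1 = 2 ≡ 0 (mod 2)
x^4: 1·1 = 1 ≡ 1 (mod 2)
Result: x^2 + x^4

f · g = x^2 + x^4


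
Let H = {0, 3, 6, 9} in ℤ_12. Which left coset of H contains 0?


0 + H = {0 + h (mod 12) : h ∈ H}
0+0=0, 0+3=3, 0+6=6, 0+9=9

0 + H = {0, 3, 6, 9}


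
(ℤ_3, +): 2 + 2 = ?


Operation: addition mod 3
2 + 2 = (a + b) mod 3 with a = 2, b = 2

2 + 2 = 1


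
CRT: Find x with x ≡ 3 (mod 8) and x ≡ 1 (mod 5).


m₁ = 8, m₂ = 5, gcd = 1, so CRT applies. M = m₁·m₂ = 40
Let M₁ = M/m₁ = 5, M₂ = M/m₂ = 8
Find y₁ ≡ M₁⁻¹ (mod m₁): 5⁻¹ ≡ 5 (mod 8)
Find y₂ ≡ M₂⁻¹ (mod m₂): 8⁻¹ ≡ 2 (mod 5)
x = a₁·M₁·y₁ + a₂·M₂·y₂ = 3·5·5 + 1·8·2 = 91
Reduce mod 40: x ≡ 11
Check: 11 mod 8 = 3 ✓, 11 mod 5 = 1 ✓

x ≡ 11 (mod 40)


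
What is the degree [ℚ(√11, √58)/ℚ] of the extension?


[ℚ(√11,√58):ℚ] = [ℚ(√11,√58):ℚ(√11)]·[ℚ(√11):ℚ] = 2·2 = 4

[ℚ(√11, √58)/ℚ] = 4


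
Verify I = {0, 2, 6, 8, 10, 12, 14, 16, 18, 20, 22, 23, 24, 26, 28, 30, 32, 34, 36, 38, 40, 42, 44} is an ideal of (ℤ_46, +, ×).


Check ideal conditions for I = {0, 2, 6, 8, 10, 12, 14, 16, 18, 20, 22, 23, 24, 26, 28, 30, 32, 34, 36, 38, 40, 42, 44} in ℤ_46:
(1) I is an additive subgroup? No
(2) For r ∈ ℤ_46 and a ∈ I: r·a ∈ I? No  [counterexample: r=2, a=2, r·a mod 46 = 4 ∉ I]

No, I is not an ideal of ℤ_46


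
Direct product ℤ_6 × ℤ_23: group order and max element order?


|ℤ_6 × ℤ_23| = 6 × 23 = 138
Max element order = lcm(6,23) = 138
Cyclic? Yes (gcd=1)

|ℤ_6×ℤ_23| = 138, max element order = 138


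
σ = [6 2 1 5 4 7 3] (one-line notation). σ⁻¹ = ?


To find σ⁻¹, swap domain and range:
σ(1) = 6 → σ⁻¹(6) = 1
σ(2) = 2 → σ⁻¹(2) = 2
σ(3) = 1 → σ⁻¹(1) = 3
σ(4) = 5 → σ⁻¹(5) = 4
σ(5) = 4 → σ⁻¹(4) = 5
σ(6) = 7 → σ⁻¹(7) = 6
σ(7) = 3 → σ⁻¹(3) = 7

σ⁻¹ = [3 2 7 5 4 1 6]


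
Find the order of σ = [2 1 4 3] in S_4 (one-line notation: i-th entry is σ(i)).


Cycle decomposition: (1 2) (3 4)
Cycle lengths: 2, 2
Order = lcm(2, 2) = 2

ord(σ) = 2


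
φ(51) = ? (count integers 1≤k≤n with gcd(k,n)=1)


Factor n: 51 = 3 × 17
φ(n) = n · ∏(1 - 1/p) over distinct primes p | n
φ(51) = 51 · (1 - 1/3) · (1 - 1/17) = 32

φ(51) = 32


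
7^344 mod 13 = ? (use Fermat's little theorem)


Fermat's little theorem: if p is prime and gcd(a,p)=1, then a^(p-1) ≡ 1 (mod p)
p = 13 is prime, gcd(7,13) = 1
Reduce exponent: 344 mod 12 = 8
So 7^344 ≡ 7^8 (mod 13)
7^8 mod 13 = 3

7^344 ≡ 3 (mod 13)


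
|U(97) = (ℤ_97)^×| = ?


U(n) is the group of units mod n; |U(n)| = φ(n)
|U(97)| = φ(97) = 96

|U(97) = (ℤ_97)^×| = 96


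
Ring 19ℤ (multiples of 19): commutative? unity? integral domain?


19ℤ is a commutative ring under +,× but has no multiplicative identity (1 ∉ 19ℤ); it has no zero divisors, but without unity it is not an integral domain
Commutative: Yes
Integral domain: No
Has unity: No

19ℤ (multiples of 19): Commutative=Yes, Unity=No


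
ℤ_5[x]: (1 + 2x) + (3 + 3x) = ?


Add coefficients mod 5:
x^0: 1 + 3 = 4 (mod 5)
x^1: 2 + 3 = 0 (mod 5)
Result: 4

f + g = 4


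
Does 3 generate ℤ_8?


g generates ℤ_n iff gcd(g, n) = 1
gcd(3, 8) = 1
Since gcd = 1, 3 is a generator.

Yes, 3 generates ℤ_8


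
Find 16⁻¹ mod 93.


Use the extended Euclidean algorithm to write 1 = 16·s + 93·t; then s mod 93 is the inverse.
Euclidean algorithm:
  16 = 0·93 + 16
  93 = 5·16 + 13
  16 = 1·13 + 3
  13 = 4·3 + 1
  3 = 3·1 + 0
gcd(16,93) = 1
Back-substitution gives: 16·(-29) + 93·(5) = 1
So 16⁻¹ ≡ -29 ≡ 64 (mod 93)
Check: 16 × 64 = 1024 ≡ 1 (mod 93) ✓

16⁻¹ ≡ 64 (mod 93)


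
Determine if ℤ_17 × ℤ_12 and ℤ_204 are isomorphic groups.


Comparing ℤ_17 × ℤ_12 and ℤ_204:
gcd(17,12) = 1, so ℤ_17 × ℤ_12 ≅ ℤ_204 (CRT)

Yes, ℤ_17 × ℤ_12 ≅ ℤ_204


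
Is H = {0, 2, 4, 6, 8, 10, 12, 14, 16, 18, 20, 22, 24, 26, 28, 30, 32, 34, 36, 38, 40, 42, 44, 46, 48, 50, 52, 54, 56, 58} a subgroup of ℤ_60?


Subgroup test for H = {0, 2, 4, 6, 8, 10, 12, 14, 16, 18, 20, 22, 24, 26, 28, 30, 32, 34, 36, 38, 40, 42, 44, 46, 48, 50, 52, 54, 56, 58} in (ℤ_60, +):
(1) 0 ∈ H? Yes
(2) Closure: for all a,b ∈ H, (a+b) mod 60 ∈ H? Yes
(3) Inverses: for all a ∈ H, -a mod 60 ∈ H? Yes

Yes, H is a subgroup of ℤ_60


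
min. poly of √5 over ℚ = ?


√5 satisfies x² - 5 = 0, irreducible over ℚ since 5 is squarefree

Minimal polynomial: x² - 5


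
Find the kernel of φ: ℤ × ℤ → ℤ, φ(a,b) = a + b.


Kernel = preimage of identity
ker(φ) = {(a,b) ∈ ℤ² | a+b = 0} = {(a,-a) | a ∈ ℤ}

ker(φ) = {(a,-a) | a ∈ ℤ}


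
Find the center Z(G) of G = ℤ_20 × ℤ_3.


Z(G) = {g ∈ G | gx = xg for all x ∈ G}
Direct product of abelian groups is abelian, so Z(G) = G

Z(ℤ_20 × ℤ_3) = ℤ_20 × ℤ_3


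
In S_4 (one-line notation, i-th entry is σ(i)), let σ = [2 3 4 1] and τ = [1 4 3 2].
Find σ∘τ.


σ∘τ: apply τ first, then σ
1 →τ 1 →σ 2
2 →τ 4 →σ 1
3 →τ 3 →σ 4
4 →τ 2 →σ 3

σ∘τ = [2 1 4 3]


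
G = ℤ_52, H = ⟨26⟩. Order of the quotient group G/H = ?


|⟨26⟩| = n / gcd(26, 52) = 52 / 26 = 2
H is normal (ℤ_52 is abelian).
|G/H| = |G| / |H| = 52 / 2 = 26

|G/H| = 26


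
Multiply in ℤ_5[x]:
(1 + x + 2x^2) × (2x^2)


Expand and collect like terms; reduce coefficients mod 5:
x^0: 1·0 = 0 ≡ 0 (mod 5)
x^1: 1·0 + 1·0 = 0 ≡ 0 (mod 5)
x^2: 1·2 + 1·0 + 2·0 = 2 ≡ 2 (mod 5)
x^3: 1·2 + 2·0 = 2 ≡ 2 (mod 5)
x^4: 2·2 = 4 ≡ 4 (mod 5)
Result: 2x^2 + 2x^3 + 4x^4

f · g = 2x^2 + 2x^3 + 4x^4


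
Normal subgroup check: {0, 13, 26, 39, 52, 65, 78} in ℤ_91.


H = {0, 13, 26, 39, 52, 65, 78} in ℤ_91
ℤ_91 is abelian; every subgroup of an abelian group is normal

Yes, normal subgroup


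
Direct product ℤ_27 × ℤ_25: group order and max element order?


|ℤ_27 × ℤ_25| = 27 × 25 = 675
Max element order = lcm(27,25) = 675
Cyclic? Yes (gcd=1)

|ℤ_27×ℤ_25| = 675, max element order = 675


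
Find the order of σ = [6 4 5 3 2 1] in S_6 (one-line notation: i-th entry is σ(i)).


Cycle decomposition: (1 6) (2 4 3 5)
Cycle lengths: 2, 4
Order = lcm(2, 4) = 4

ord(σ) = 4


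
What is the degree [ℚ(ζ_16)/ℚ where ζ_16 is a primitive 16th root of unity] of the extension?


[ℚ(ζ_n):ℚ] = deg Φ_n(x) = φ(n). Here φ(16) = 8

[ℚ(ζ_16)/ℚ where ζ_16 is a primitive 16th root of unity] = 8


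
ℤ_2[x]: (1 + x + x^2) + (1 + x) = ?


Add coefficients mod 2:
x^0: 1 + 1 = 0 (mod 2)
x^1: 1 + 1 = 0 (mod 2)
x^2: 1 + 0 = 1 (mod 2)
Result: x^2

f + g = x^2


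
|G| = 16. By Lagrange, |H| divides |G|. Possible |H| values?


Lagrange's theorem: |H| divides |G|
|G| = 16
Divisors of 16: 1, 2, 4, 8, 16

Possible subgroup orders: {1, 2, 4, 8, 16}


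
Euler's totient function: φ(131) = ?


Factor n: 131 = 131
φ(n) = n · ∏(1 - 1/p) over distinct primes p | n
φ(131) = 131 · (1 - 1/131) = 130

φ(131) = 130


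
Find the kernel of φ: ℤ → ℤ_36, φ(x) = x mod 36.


Kernel = preimage of identity
ker(φ) = {x ∈ ℤ : x ≡ 0 (mod 36)} = 36ℤ = {0, ±36, ±72, ...}

ker(φ) = 36ℤ


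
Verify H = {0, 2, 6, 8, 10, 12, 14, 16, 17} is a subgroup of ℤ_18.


Subgroup test for H = {0, 2, 6, 8, 10, 12, 14, 16, 17} in (ℤ_18, +):
(1) 0 ∈ H? Yes
(2) Closure: for all a,b ∈ H, (a+b) mod 18 ∈ H? No  [counterexample: 2 + 2 = 4 ∉ H]
(3) Inverses: for all a ∈ H, -a mod 18 ∈ H? No

No, H is not a subgroup of ℤ_18


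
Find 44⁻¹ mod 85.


Use the extended Euclidean algorithm to write 1 = 44·s + 85·t; then s mod 85 is the inverse.
Euclidean algorithm:
  44 = 0·85 + 44
  85 = 1·44 + 41
  44 = 1·41 + 3
  41 = 13·3 + 2
  3 = 1·2 + 1
  2 = 2·1 + 0
gcd(44,85) = 1
Back-substitution gives: 44·(29) + 85·(-15) = 1
So 44⁻¹ ≡ 29 ≡ 29 (mod 85)
Check: 44 × 29 = 1276 ≡ 1 (mod 85) ✓

44⁻¹ ≡ 29 (mod 85)


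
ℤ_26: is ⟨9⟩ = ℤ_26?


g generates ℤ_n iff gcd(g, n) = 1
gcd(9, 26) = 1
Since gcd = 1, 9 is a generator.

Yes, 9 generates ℤ_26


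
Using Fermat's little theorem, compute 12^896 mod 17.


Fermat's little theorem: if p is prime and gcd(a,p)=1, then a^(p-1) ≡ 1 (mod p)
p = 17 is prime, gcd(12,17) = 1
Reduce exponent: 896 mod 16 = 0
So 12^896 ≡ 12^0 (mod 17)
12^0 = 1

12^896 ≡ 1 (mod 17)


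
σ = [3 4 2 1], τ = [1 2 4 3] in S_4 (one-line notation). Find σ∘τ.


σ∘τ: apply τ first, then σ
1 →τ 1 →σ 3
2 →τ 2 →σ 4
3 →τ 4 →σ 1
4 →τ 3 →σ 2

σ∘τ = [3 4 1 2]


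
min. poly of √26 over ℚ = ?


√26 satisfies x² - 26 = 0, irreducible over ℚ since 26 is squarefree

Minimal polynomial: x² - 26


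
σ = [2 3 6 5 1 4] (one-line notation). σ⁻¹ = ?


To find σ⁻¹, swap domain and range:
σ(1) = 2 → σ⁻¹(2) = 1
σ(2) = 3 → σ⁻¹(3) = 2
σ(3) = 6 → σ⁻¹(6) = 3
σ(4) = 5 → σ⁻¹(5) = 4
σ(5) = 1 → σ⁻¹(1) = 5
σ(6) = 4 → σ⁻¹(4) = 6

σ⁻¹ = [5 1 2 6 4 3]


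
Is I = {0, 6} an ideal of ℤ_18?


Check ideal conditions for I = {0, 6} in ℤ_18:
(1) I is an additive subgroup? No
(2) For r ∈ ℤ_18 and a ∈ I: r·a ∈ I? No  [counterexample: r=2, a=6, r·a mod 18 = 12 ∉ I]

No, I is not an ideal of ℤ_18


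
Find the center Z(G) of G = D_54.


Z(G) = {g ∈ G | gx = xg for all x ∈ G}
For even n, Z(D_n) = {e, r^(n/2)}: the 180° rotation r^27 commutes with every reflection and rotation

Z(D_54) = {e, r^27}


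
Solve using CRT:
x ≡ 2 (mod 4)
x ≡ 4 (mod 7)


m₁ = 4, m₂ = 7, gcd = 1, so CRT applies. M = m₁·m₂ = 28
Let M₁ = M/m₁ = 7, M₂ = M/m₂ = 4
Find y₁ ≡ M₁⁻¹ (mod m₁): 7⁻¹ ≡ 3 (mod 4)
Find y₂ ≡ M₂⁻¹ (mod m₂): 4⁻¹ ≡ 2 (mod 7)
x = a₁·M₁·y₁ + a₂·M₂·y₂ = 2·7·3 + 4·4·2 = 74
Reduce mod 28: x ≡ 18
Check: 18 mod 4 = 2 ✓, 18 mod 7 = 4 ✓

x ≡ 18 (mod 28)


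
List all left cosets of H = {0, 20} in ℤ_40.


H = {0, 20}, |H| = 2
Number of cosets = |G|/|H| = 40/2 = 20
0 + H = {0, 20}
1 + H = {1, 21}
2 + H = {2, 22}
3 + H = {3, 23}
4 + H = {4, 24}
5 + H = {5, 25}
6 + H = {6, 26}
7 + H = {7, 27}
8 + H = {8, 28}
9 + H = {9, 29}
10 + H = {10, 30}
11 + H = {11, 31}
12 + H = {12, 32}
13 + H = {13, 33}
14 + H = {14, 34}
15 + H = {15, 35}
16 + H = {16, 36}
17 + H = {17, 37}
18 + H = {18, 38}
19 + H = {19, 39}

Cosets: 0+H={0,20}; 1+H={1,21}; 2+H={2,22}; 3+H={3,23}; 4+H={4,24}; 5+H={5,25}; 6+H={6,26}; 7+H={7,27}; 8+H={8,28}; 9+H={9,29}; 10+H={10,30}; 11+H={11,31}; 12+H={12,32}; 13+H={13,33}; 14+H={14,34}; 15+H={15,35}; 16+H={16,36}; 17+H={17,37}; 18+H={18,38}; 19+H={19,39}


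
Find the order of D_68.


|D_n| = 2n (n rotations and n reflections)
|D_68| = 2×68 = 136

|D_68| = 136


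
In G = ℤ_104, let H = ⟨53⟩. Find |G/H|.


|⟨53⟩| = n / gcd(53, 104) = 104 / 1 = 104
H is normal (ℤ_104 is abelian).
|G/H| = |G| / |H| = 104 / 104 = 1

|G/H| = 1


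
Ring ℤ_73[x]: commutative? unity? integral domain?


ℤ_73 is a field (n prime), so ℤ_73[x] is a commutative integral domain with unity
Commutative: Yes
Integral domain: Yes
Has unity: Yes

ℤ_73[x]: Commutative=Yes, Unity=Yes
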